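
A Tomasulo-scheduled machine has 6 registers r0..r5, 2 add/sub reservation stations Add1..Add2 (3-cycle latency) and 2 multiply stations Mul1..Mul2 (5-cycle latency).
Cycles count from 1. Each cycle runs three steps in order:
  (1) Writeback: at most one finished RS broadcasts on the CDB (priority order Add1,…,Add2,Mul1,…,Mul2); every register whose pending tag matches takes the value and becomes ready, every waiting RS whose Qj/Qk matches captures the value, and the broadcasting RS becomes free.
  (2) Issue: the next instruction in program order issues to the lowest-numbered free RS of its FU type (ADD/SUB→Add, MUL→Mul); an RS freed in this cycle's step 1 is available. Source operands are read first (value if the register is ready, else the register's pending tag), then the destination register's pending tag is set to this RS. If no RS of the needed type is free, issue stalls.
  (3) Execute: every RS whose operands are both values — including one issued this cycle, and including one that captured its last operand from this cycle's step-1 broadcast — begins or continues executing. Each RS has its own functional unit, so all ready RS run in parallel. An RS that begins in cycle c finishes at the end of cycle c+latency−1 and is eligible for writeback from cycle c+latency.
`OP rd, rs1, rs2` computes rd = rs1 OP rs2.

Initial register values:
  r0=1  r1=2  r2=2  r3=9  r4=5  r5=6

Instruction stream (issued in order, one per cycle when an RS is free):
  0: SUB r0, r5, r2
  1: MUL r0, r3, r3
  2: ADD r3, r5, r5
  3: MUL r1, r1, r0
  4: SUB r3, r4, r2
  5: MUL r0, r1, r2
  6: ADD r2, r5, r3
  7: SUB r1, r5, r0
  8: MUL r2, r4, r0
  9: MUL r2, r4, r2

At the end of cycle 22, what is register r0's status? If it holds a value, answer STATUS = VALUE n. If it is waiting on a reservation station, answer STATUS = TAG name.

  c1: issue SUB r0<-Add1  regs: r0:Add1,r1:2,r2:2,r3:9,r4:5,r5:6
  c2: issue MUL r0<-Mul1  regs: r0:Mul1,r1:2,r2:2,r3:9,r4:5,r5:6
  c3: issue ADD r3<-Add2  regs: r0:Mul1,r1:2,r2:2,r3:Add2,r4:5,r5:6
  c4: CDB Add1=4; issue MUL r1<-Mul2  regs: r0:Mul1,r1:Mul2,r2:2,r3:Add2,r4:5,r5:6
  c5: issue SUB r3<-Add1  regs: r0:Mul1,r1:Mul2,r2:2,r3:Add1,r4:5,r5:6
  c6: CDB Add2=12; stall  regs: r0:Mul1,r1:Mul2,r2:2,r3:Add1,r4:5,r5:6
  c7: CDB Mul1=81; issue MUL r0<-Mul1  regs: r0:Mul1,r1:Mul2,r2:2,r3:Add1,r4:5,r5:6
  c8: CDB Add1=3; issue ADD r2<-Add1  regs: r0:Mul1,r1:Mul2,r2:Add1,r3:3,r4:5,r5:6
  c9: issue SUB r1<-Add2  regs: r0:Mul1,r1:Add2,r2:Add1,r3:3,r4:5,r5:6
  c10: stall  regs: r0:Mul1,r1:Add2,r2:Add1,r3:3,r4:5,r5:6
  c11: CDB Add1=9; stall  regs: r0:Mul1,r1:Add2,r2:9,r3:3,r4:5,r5:6
  c12: CDB Mul2=162; issue MUL r2<-Mul2  regs: r0:Mul1,r1:Add2,r2:Mul2,r3:3,r4:5,r5:6
  c13: stall  regs: r0:Mul1,r1:Add2,r2:Mul2,r3:3,r4:5,r5:6
  c14: stall  regs: r0:Mul1,r1:Add2,r2:Mul2,r3:3,r4:5,r5:6
  c15: stall  regs: r0:Mul1,r1:Add2,r2:Mul2,r3:3,r4:5,r5:6
  c16: stall  regs: r0:Mul1,r1:Add2,r2:Mul2,r3:3,r4:5,r5:6
  c17: CDB Mul1=324; issue MUL r2<-Mul1  regs: r0:324,r1:Add2,r2:Mul1,r3:3,r4:5,r5:6
  c18: -  regs: r0:324,r1:Add2,r2:Mul1,r3:3,r4:5,r5:6
  c19: -  regs: r0:324,r1:Add2,r2:Mul1,r3:3,r4:5,r5:6
  c20: CDB Add2=-318  regs: r0:324,r1:-318,r2:Mul1,r3:3,r4:5,r5:6
  c21: -  regs: r0:324,r1:-318,r2:Mul1,r3:3,r4:5,r5:6
  c22: CDB Mul2=1620  regs: r0:324,r1:-318,r2:Mul1,r3:3,r4:5,r5:6

STATUS = VALUE 324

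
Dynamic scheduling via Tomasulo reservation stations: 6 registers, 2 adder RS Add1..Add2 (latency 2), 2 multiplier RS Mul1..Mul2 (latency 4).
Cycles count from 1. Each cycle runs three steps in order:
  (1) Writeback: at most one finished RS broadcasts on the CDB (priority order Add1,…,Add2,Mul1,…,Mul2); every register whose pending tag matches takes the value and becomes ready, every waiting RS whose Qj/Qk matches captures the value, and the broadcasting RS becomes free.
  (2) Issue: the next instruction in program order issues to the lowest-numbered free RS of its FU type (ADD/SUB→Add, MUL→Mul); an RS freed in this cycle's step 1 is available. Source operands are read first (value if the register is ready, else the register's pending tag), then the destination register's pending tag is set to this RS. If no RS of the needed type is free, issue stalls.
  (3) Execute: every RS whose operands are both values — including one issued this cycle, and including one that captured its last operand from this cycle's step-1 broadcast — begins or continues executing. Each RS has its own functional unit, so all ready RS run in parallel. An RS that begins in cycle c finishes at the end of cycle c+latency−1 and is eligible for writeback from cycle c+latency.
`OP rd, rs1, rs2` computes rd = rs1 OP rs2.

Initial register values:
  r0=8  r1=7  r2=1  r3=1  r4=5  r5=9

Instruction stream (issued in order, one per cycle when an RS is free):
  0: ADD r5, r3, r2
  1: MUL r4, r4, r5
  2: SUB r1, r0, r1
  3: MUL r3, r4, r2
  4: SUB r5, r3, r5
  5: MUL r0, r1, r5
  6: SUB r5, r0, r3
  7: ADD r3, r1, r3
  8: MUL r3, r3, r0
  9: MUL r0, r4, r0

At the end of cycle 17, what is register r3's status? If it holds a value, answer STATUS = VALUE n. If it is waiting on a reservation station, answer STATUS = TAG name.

  c1: issue ADD r5<-Add1  regs: r0:8,r1:7,r2:1,r3:1,r4:5,r5:Add1
  c2: issue MUL r4<-Mul1  regs: r0:8,r1:7,r2:1,r3:1,r4:Mul1,r5:Add1
  c3: CDB Add1=2; issue SUB r1<-Add1  regs: r0:8,r1:Add1,r2:1,r3:1,r4:Mul1,r5:2
  c4: issue MUL r3<-Mul2  regs: r0:8,r1:Add1,r2:1,r3:Mul2,r4:Mul1,r5:2
  c5: CDB Add1=1; issue SUB r5<-Add1  regs: r0:8,r1:1,r2:1,r3:Mul2,r4:Mul1,r5:Add1
  c6: stall  regs: r0:8,r1:1,r2:1,r3:Mul2,r4:Mul1,r5:Add1
  c7: CDB Mul1=10; issue MUL r0<-Mul1  regs: r0:Mul1,r1:1,r2:1,r3:Mul2,r4:10,r5:Add1
  c8: issue SUB r5<-Add2  regs: r0:Mul1,r1:1,r2:1,r3:Mul2,r4:10,r5:Add2
  c9: stall  regs: r0:Mul1,r1:1,r2:1,r3:Mul2,r4:10,r5:Add2
  c10: stall  regs: r0:Mul1,r1:1,r2:1,r3:Mul2,r4:10,r5:Add2
  c11: CDB Mul2=10; stall  regs: r0:Mul1,r1:1,r2:1,r3:10,r4:10,r5:Add2
  c12: stall  regs: r0:Mul1,r1:1,r2:1,r3:10,r4:10,r5:Add2
  c13: CDB Add1=8; issue ADD r3<-Add1  regs: r0:Mul1,r1:1,r2:1,r3:Add1,r4:10,r5:Add2
  c14: issue MUL r3<-Mul2  regs: r0:Mul1,r1:1,r2:1,r3:Mul2,r4:10,r5:Add2
  c15: CDB Add1=11; stall  regs: r0:Mul1,r1:1,r2:1,r3:Mul2,r4:10,r5:Add2
  c16: stall  regs: r0:Mul1,r1:1,r2:1,r3:Mul2,r4:10,r5:Add2
  c17: CDB Mul1=8; issue MUL r0<-Mul1  regs: r0:Mul1,r1:1,r2:1,r3:Mul2,r4:10,r5:Add2

STATUS = TAG Mul2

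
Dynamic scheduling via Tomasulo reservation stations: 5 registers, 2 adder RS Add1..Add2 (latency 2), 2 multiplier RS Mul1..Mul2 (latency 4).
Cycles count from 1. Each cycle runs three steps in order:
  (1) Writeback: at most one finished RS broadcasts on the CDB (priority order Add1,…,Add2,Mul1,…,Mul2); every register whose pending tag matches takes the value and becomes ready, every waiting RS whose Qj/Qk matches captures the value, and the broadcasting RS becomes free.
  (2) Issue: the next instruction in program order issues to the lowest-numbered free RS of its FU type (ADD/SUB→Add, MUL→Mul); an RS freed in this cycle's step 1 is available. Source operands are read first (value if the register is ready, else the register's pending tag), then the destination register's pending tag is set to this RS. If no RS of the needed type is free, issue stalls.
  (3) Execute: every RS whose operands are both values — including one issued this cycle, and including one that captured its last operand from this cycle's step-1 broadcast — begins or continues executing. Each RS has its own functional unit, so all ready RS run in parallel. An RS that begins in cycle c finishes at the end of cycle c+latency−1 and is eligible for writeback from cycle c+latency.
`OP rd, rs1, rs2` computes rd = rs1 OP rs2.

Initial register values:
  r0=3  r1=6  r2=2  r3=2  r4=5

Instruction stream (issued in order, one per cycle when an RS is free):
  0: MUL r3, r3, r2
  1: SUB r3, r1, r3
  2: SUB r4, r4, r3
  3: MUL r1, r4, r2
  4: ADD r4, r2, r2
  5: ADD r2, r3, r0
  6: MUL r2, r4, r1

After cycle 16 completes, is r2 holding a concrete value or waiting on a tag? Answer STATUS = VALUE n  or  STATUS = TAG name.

STATUS = TAG Mul1

cycle 1: issue MUL r3<-Mul1 // r0:3,r1:6,r2:2,r3:Mul1,r4:5
cycle 2: issue SUB r3<-Add1 // r0:3,r1:6,r2:2,r3:Add1,r4:5
cycle 3: issue SUB r4<-Add2 // r0:3,r1:6,r2:2,r3:Add1,r4:Add2
cycle 4: issue MUL r1<-Mul2 // r0:3,r1:Mul2,r2:2,r3:Add1,r4:Add2
cycle 5: CDB Mul1=4; stall // r0:3,r1:Mul2,r2:2,r3:Add1,r4:Add2
cycle 6: stall // r0:3,r1:Mul2,r2:2,r3:Add1,r4:Add2
cycle 7: CDB Add1=2; issue ADD r4<-Add1 // r0:3,r1:Mul2,r2:2,r3:2,r4:Add1
cycle 8: stall // r0:3,r1:Mul2,r2:2,r3:2,r4:Add1
cycle 9: CDB Add1=4; issue ADD r2<-Add1 // r0:3,r1:Mul2,r2:Add1,r3:2,r4:4
cycle 10: CDB Add2=3; issue MUL r2<-Mul1 // r0:3,r1:Mul2,r2:Mul1,r3:2,r4:4
cycle 11: CDB Add1=5 // r0:3,r1:Mul2,r2:Mul1,r3:2,r4:4
cycle 12: - // r0:3,r1:Mul2,r2:Mul1,r3:2,r4:4
cycle 13: - // r0:3,r1:Mul2,r2:Mul1,r3:2,r4:4
cycle 14: CDB Mul2=6 // r0:3,r1:6,r2:Mul1,r3:2,r4:4
cycle 15: - // r0:3,r1:6,r2:Mul1,r3:2,r4:4
cycle 16: - // r0:3,r1:6,r2:Mul1,r3:2,r4:4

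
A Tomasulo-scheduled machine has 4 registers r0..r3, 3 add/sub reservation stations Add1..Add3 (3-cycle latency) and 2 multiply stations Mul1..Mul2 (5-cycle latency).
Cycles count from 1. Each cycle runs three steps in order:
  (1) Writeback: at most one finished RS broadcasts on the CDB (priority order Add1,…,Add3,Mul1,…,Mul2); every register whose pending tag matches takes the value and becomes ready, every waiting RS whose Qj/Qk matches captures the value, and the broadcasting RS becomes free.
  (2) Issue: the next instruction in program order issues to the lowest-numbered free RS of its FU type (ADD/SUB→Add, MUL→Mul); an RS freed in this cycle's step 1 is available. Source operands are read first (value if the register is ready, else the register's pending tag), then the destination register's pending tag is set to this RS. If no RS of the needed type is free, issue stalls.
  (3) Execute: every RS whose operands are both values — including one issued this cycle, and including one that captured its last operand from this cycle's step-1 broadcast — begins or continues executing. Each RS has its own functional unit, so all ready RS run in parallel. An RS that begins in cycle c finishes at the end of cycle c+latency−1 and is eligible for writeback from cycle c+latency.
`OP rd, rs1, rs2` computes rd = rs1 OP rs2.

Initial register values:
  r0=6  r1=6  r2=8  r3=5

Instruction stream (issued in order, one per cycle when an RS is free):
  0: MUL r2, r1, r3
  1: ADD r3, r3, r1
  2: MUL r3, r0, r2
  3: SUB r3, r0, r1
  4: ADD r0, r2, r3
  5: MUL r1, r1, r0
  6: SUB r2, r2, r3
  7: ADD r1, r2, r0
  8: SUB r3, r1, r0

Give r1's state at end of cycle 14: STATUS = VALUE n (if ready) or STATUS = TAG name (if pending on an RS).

cycle 1: issue MUL r2<-Mul1 // r0:6,r1:6,r2:Mul1,r3:5
cycle 2: issue ADD r3<-Add1 // r0:6,r1:6,r2:Mul1,r3:Add1
cycle 3: issue MUL r3<-Mul2 // r0:6,r1:6,r2:Mul1,r3:Mul2
cycle 4: issue SUB r3<-Add2 // r0:6,r1:6,r2:Mul1,r3:Add2
cycle 5: CDB Add1=11; issue ADD r0<-Add1 // r0:Add1,r1:6,r2:Mul1,r3:Add2
cycle 6: CDB Mul1=30; issue MUL r1<-Mul1 // r0:Add1,r1:Mul1,r2:30,r3:Add2
cycle 7: CDB Add2=0; issue SUB r2<-Add2 // r0:Add1,r1:Mul1,r2:Add2,r3:0
cycle 8: issue ADD r1<-Add3 // r0:Add1,r1:Add3,r2:Add2,r3:0
cycle 9: stall // r0:Add1,r1:Add3,r2:Add2,r3:0
cycle 10: CDB Add1=30; issue SUB r3<-Add1 // r0:30,r1:Add3,r2:Add2,r3:Add1
cycle 11: CDB Add2=30 // r0:30,r1:Add3,r2:30,r3:Add1
cycle 12: CDB Mul2=180 // r0:30,r1:Add3,r2:30,r3:Add1
cycle 13: - // r0:30,r1:Add3,r2:30,r3:Add1
cycle 14: CDB Add3=60 // r0:30,r1:60,r2:30,r3:Add1

STATUS = VALUE 60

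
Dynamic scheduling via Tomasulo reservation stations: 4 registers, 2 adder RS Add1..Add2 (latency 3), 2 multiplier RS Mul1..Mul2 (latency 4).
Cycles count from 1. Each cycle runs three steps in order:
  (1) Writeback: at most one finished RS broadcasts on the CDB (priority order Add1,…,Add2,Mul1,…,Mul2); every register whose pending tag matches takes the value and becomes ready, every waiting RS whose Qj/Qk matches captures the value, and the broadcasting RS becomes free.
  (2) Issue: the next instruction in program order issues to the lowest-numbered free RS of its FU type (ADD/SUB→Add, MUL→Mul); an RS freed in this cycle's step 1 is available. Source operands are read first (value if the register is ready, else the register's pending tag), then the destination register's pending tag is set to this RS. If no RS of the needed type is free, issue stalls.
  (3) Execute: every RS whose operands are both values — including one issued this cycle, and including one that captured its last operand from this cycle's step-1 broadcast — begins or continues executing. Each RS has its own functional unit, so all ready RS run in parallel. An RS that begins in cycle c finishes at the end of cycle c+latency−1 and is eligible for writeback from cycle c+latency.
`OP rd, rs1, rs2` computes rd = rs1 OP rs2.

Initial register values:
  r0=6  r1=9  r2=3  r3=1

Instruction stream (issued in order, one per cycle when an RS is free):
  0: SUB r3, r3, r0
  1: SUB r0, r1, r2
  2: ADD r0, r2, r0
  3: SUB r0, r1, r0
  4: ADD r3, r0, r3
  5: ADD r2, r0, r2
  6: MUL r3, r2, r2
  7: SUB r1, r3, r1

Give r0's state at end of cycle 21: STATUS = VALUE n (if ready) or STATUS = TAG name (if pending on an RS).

cycle 1: issue SUB r3<-Add1 // r0:6,r1:9,r2:3,r3:Add1
cycle 2: issue SUB r0<-Add2 // r0:Add2,r1:9,r2:3,r3:Add1
cycle 3: stall // r0:Add2,r1:9,r2:3,r3:Add1
cycle 4: CDB Add1=-5; issue ADD r0<-Add1 // r0:Add1,r1:9,r2:3,r3:-5
cycle 5: CDB Add2=6; issue SUB r0<-Add2 // r0:Add2,r1:9,r2:3,r3:-5
cycle 6: stall // r0:Add2,r1:9,r2:3,r3:-5
cycle 7: stall // r0:Add2,r1:9,r2:3,r3:-5
cycle 8: CDB Add1=9; issue ADD r3<-Add1 // r0:Add2,r1:9,r2:3,r3:Add1
cycle 9: stall // r0:Add2,r1:9,r2:3,r3:Add1
cycle 10: stall // r0:Add2,r1:9,r2:3,r3:Add1
cycle 11: CDB Add2=0; issue ADD r2<-Add2 // r0:0,r1:9,r2:Add2,r3:Add1
cycle 12: issue MUL r3<-Mul1 // r0:0,r1:9,r2:Add2,r3:Mul1
cycle 13: stall // r0:0,r1:9,r2:Add2,r3:Mul1
cycle 14: CDB Add1=-5; issue SUB r1<-Add1 // r0:0,r1:Add1,r2:Add2,r3:Mul1
cycle 15: CDB Add2=3 // r0:0,r1:Add1,r2:3,r3:Mul1
cycle 16: - // r0:0,r1:Add1,r2:3,r3:Mul1
cycle 17: - // r0:0,r1:Add1,r2:3,r3:Mul1
cycle 18: - // r0:0,r1:Add1,r2:3,r3:Mul1
cycle 19: CDB Mul1=9 // r0:0,r1:Add1,r2:3,r3:9
cycle 20: - // r0:0,r1:Add1,r2:3,r3:9
cycle 21: - // r0:0,r1:Add1,r2:3,r3:9

STATUS = VALUE 0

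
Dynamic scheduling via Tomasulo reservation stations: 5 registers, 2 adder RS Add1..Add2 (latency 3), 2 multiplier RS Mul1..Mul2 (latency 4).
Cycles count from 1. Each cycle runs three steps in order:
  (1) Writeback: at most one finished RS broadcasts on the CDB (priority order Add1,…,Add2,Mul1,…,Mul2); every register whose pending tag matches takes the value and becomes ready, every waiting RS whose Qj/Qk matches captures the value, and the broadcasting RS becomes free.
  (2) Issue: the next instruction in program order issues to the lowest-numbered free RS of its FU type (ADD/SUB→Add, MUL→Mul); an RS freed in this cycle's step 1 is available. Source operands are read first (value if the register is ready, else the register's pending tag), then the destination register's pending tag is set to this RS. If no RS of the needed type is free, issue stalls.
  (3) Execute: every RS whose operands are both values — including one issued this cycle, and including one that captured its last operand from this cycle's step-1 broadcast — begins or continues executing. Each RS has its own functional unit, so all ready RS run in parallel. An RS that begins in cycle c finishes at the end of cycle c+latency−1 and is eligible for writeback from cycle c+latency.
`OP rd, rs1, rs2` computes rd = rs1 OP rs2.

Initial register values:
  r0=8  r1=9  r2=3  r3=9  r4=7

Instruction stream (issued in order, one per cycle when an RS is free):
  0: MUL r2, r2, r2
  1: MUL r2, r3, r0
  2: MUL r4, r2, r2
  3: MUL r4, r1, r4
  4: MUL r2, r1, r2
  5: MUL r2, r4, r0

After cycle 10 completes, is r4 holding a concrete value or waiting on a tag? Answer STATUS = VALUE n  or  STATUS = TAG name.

STATUS = TAG Mul2

c1: issue MUL r2<-Mul1 | r0:8,r1:9,r2:Mul1,r3:9,r4:7
c2: issue MUL r2<-Mul2 | r0:8,r1:9,r2:Mul2,r3:9,r4:7
c3: stall | r0:8,r1:9,r2:Mul2,r3:9,r4:7
c4: stall | r0:8,r1:9,r2:Mul2,r3:9,r4:7
c5: CDB Mul1=9; issue MUL r4<-Mul1 | r0:8,r1:9,r2:Mul2,r3:9,r4:Mul1
c6: CDB Mul2=72; issue MUL r4<-Mul2 | r0:8,r1:9,r2:72,r3:9,r4:Mul2
c7: stall | r0:8,r1:9,r2:72,r3:9,r4:Mul2
c8: stall | r0:8,r1:9,r2:72,r3:9,r4:Mul2
c9: stall | r0:8,r1:9,r2:72,r3:9,r4:Mul2
c10: CDB Mul1=5184; issue MUL r2<-Mul1 | r0:8,r1:9,r2:Mul1,r3:9,r4:Mul2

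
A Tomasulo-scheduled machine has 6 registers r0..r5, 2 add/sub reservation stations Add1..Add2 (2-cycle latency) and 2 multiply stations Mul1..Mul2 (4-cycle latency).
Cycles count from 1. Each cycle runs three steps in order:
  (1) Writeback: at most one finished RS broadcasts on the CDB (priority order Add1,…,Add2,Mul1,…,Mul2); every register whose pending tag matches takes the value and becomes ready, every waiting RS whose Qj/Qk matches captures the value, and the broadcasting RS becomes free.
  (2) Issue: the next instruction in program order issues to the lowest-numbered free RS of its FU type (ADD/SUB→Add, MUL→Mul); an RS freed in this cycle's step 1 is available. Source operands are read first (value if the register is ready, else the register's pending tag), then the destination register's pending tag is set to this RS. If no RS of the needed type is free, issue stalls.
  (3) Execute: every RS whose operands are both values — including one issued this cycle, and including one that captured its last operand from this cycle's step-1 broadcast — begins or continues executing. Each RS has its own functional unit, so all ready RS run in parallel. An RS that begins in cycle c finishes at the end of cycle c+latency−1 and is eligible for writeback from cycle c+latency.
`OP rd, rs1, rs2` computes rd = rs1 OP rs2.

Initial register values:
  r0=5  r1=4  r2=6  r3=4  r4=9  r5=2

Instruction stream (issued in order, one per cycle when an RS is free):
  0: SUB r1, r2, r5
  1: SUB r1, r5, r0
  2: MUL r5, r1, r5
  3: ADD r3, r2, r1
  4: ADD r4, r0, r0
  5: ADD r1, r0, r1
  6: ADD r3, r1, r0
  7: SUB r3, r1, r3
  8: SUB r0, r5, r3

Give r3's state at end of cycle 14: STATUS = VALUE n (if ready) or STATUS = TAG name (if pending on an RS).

c1: issue SUB r1<-Add1 | r0:5,r1:Add1,r2:6,r3:4,r4:9,r5:2
c2: issue SUB r1<-Add2 | r0:5,r1:Add2,r2:6,r3:4,r4:9,r5:2
c3: CDB Add1=4; issue MUL r5<-Mul1 | r0:5,r1:Add2,r2:6,r3:4,r4:9,r5:Mul1
c4: CDB Add2=-3; issue ADD r3<-Add1 | r0:5,r1:-3,r2:6,r3:Add1,r4:9,r5:Mul1
c5: issue ADD r4<-Add2 | r0:5,r1:-3,r2:6,r3:Add1,r4:Add2,r5:Mul1
c6: CDB Add1=3; issue ADD r1<-Add1 | r0:5,r1:Add1,r2:6,r3:3,r4:Add2,r5:Mul1
c7: CDB Add2=10; issue ADD r3<-Add2 | r0:5,r1:Add1,r2:6,r3:Add2,r4:10,r5:Mul1
c8: CDB Add1=2; issue SUB r3<-Add1 | r0:5,r1:2,r2:6,r3:Add1,r4:10,r5:Mul1
c9: CDB Mul1=-6; stall | r0:5,r1:2,r2:6,r3:Add1,r4:10,r5:-6
c10: CDB Add2=7; issue SUB r0<-Add2 | r0:Add2,r1:2,r2:6,r3:Add1,r4:10,r5:-6
c11: - | r0:Add2,r1:2,r2:6,r3:Add1,r4:10,r5:-6
c12: CDB Add1=-5 | r0:Add2,r1:2,r2:6,r3:-5,r4:10,r5:-6
c13: - | r0:Add2,r1:2,r2:6,r3:-5,r4:10,r5:-6
c14: CDB Add2=-1 | r0:-1,r1:2,r2:6,r3:-5,r4:10,r5:-6

STATUS = VALUE -5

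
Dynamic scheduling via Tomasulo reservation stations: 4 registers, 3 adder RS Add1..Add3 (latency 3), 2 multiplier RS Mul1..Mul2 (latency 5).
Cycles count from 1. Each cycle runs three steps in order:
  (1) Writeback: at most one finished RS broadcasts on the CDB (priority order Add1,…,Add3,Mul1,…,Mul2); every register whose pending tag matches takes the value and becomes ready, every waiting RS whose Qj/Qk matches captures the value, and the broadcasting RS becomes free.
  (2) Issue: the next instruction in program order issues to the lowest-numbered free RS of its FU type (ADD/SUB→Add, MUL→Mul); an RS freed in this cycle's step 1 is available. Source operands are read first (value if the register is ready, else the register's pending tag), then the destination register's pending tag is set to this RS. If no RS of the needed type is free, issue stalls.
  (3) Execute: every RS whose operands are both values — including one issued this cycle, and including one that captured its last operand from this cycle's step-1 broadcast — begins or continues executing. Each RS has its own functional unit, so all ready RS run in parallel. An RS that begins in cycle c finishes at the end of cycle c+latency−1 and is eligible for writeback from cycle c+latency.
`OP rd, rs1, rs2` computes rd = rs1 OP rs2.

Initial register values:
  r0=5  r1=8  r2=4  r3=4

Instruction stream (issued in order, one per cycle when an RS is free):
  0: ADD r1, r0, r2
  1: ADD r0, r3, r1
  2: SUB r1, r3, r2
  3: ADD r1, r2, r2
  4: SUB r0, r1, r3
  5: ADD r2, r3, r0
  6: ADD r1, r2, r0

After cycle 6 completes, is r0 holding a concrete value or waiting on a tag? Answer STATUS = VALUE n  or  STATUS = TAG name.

c1: issue ADD r1<-Add1 | r0:5,r1:Add1,r2:4,r3:4
c2: issue ADD r0<-Add2 | r0:Add2,r1:Add1,r2:4,r3:4
c3: issue SUB r1<-Add3 | r0:Add2,r1:Add3,r2:4,r3:4
c4: CDB Add1=9; issue ADD r1<-Add1 | r0:Add2,r1:Add1,r2:4,r3:4
c5: stall | r0:Add2,r1:Add1,r2:4,r3:4
c6: CDB Add3=0; issue SUB r0<-Add3 | r0:Add3,r1:Add1,r2:4,r3:4

STATUS = TAG Add3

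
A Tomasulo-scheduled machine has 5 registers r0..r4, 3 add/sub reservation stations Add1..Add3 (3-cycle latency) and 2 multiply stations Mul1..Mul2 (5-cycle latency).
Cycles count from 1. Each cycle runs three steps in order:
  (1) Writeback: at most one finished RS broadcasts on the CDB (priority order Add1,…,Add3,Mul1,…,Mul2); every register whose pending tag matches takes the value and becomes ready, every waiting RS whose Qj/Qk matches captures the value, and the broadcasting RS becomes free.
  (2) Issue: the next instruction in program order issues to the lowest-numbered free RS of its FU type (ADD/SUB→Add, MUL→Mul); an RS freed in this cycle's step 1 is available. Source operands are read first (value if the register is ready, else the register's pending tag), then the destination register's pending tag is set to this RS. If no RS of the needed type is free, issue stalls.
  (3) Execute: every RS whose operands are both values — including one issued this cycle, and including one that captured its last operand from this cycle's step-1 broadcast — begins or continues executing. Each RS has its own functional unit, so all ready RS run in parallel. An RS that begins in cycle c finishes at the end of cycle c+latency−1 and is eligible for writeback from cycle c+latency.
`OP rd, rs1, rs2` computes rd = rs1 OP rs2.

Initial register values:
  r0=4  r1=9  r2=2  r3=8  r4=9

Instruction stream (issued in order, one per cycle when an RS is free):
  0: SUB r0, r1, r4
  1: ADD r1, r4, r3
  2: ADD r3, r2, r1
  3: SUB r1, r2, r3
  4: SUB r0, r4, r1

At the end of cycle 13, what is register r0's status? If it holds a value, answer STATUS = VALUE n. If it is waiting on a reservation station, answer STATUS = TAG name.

c1: issue SUB r0<-Add1 | r0:Add1,r1:9,r2:2,r3:8,r4:9
c2: issue ADD r1<-Add2 | r0:Add1,r1:Add2,r2:2,r3:8,r4:9
c3: issue ADD r3<-Add3 | r0:Add1,r1:Add2,r2:2,r3:Add3,r4:9
c4: CDB Add1=0; issue SUB r1<-Add1 | r0:0,r1:Add1,r2:2,r3:Add3,r4:9
c5: CDB Add2=17; issue SUB r0<-Add2 | r0:Add2,r1:Add1,r2:2,r3:Add3,r4:9
c6: - | r0:Add2,r1:Add1,r2:2,r3:Add3,r4:9
c7: - | r0:Add2,r1:Add1,r2:2,r3:Add3,r4:9
c8: CDB Add3=19 | r0:Add2,r1:Add1,r2:2,r3:19,r4:9
c9: - | r0:Add2,r1:Add1,r2:2,r3:19,r4:9
c10: - | r0:Add2,r1:Add1,r2:2,r3:19,r4:9
c11: CDB Add1=-17 | r0:Add2,r1:-17,r2:2,r3:19,r4:9
c12: - | r0:Add2,r1:-17,r2:2,r3:19,r4:9
c13: - | r0:Add2,r1:-17,r2:2,r3:19,r4:9

STATUS = TAG Add2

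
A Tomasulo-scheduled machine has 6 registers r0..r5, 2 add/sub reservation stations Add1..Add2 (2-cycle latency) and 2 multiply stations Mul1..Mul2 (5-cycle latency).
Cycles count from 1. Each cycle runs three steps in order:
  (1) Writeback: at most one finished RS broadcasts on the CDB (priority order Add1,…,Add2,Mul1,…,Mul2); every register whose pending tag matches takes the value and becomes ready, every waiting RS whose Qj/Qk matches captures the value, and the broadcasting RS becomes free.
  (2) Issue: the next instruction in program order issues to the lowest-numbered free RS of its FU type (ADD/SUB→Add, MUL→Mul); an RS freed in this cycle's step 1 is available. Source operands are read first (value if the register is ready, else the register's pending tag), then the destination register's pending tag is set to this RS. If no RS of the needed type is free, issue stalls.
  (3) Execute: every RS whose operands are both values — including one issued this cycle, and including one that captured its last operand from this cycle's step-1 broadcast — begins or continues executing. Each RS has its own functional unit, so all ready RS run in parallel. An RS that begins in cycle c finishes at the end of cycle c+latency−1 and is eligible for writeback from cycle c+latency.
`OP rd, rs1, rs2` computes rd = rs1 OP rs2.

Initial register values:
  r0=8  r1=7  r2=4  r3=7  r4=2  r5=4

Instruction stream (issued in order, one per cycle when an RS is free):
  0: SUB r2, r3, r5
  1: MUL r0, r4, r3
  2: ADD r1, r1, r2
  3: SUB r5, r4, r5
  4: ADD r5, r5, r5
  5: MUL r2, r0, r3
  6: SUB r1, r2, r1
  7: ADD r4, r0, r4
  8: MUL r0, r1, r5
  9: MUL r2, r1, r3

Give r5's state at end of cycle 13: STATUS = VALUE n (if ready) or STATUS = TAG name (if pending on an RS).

STATUS = VALUE -4

cycle 1: issue SUB r2<-Add1 // r0:8,r1:7,r2:Add1,r3:7,r4:2,r5:4
cycle 2: issue MUL r0<-Mul1 // r0:Mul1,r1:7,r2:Add1,r3:7,r4:2,r5:4
cycle 3: CDB Add1=3; issue ADD r1<-Add1 // r0:Mul1,r1:Add1,r2:3,r3:7,r4:2,r5:4
cycle 4: issue SUB r5<-Add2 // r0:Mul1,r1:Add1,r2:3,r3:7,r4:2,r5:Add2
cycle 5: CDB Add1=10; issue ADD r5<-Add1 // r0:Mul1,r1:10,r2:3,r3:7,r4:2,r5:Add1
cycle 6: CDB Add2=-2; issue MUL r2<-Mul2 // r0:Mul1,r1:10,r2:Mul2,r3:7,r4:2,r5:Add1
cycle 7: CDB Mul1=14; issue SUB r1<-Add2 // r0:14,r1:Add2,r2:Mul2,r3:7,r4:2,r5:Add1
cycle 8: CDB Add1=-4; issue ADD r4<-Add1 // r0:14,r1:Add2,r2:Mul2,r3:7,r4:Add1,r5:-4
cycle 9: issue MUL r0<-Mul1 // r0:Mul1,r1:Add2,r2:Mul2,r3:7,r4:Add1,r5:-4
cycle 10: CDB Add1=16; stall // r0:Mul1,r1:Add2,r2:Mul2,r3:7,r4:16,r5:-4
cycle 11: stall // r0:Mul1,r1:Add2,r2:Mul2,r3:7,r4:16,r5:-4
cycle 12: CDB Mul2=98; issue MUL r2<-Mul2 // r0:Mul1,r1:Add2,r2:Mul2,r3:7,r4:16,r5:-4
cycle 13: - // r0:Mul1,r1:Add2,r2:Mul2,r3:7,r4:16,r5:-4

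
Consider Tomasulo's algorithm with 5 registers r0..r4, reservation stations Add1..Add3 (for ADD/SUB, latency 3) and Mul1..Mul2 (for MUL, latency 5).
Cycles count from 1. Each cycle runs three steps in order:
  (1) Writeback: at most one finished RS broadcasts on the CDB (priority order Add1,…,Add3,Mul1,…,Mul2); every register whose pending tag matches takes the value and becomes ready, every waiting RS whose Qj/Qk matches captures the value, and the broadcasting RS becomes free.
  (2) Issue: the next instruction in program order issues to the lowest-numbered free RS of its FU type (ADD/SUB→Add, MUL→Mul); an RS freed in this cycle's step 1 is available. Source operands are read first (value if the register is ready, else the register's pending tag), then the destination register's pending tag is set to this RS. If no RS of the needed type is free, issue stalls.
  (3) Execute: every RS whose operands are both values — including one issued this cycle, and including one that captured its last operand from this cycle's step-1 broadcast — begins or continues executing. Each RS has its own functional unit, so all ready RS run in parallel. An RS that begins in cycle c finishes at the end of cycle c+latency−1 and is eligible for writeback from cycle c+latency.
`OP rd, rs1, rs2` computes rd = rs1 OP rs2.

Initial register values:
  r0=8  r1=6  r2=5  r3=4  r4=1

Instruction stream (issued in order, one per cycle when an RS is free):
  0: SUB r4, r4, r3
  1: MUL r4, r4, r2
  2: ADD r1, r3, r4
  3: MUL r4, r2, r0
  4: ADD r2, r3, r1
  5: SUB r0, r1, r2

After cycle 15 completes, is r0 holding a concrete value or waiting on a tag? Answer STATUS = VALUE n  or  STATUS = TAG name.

cycle 1: issue SUB r4<-Add1 // r0:8,r1:6,r2:5,r3:4,r4:Add1
cycle 2: issue MUL r4<-Mul1 // r0:8,r1:6,r2:5,r3:4,r4:Mul1
cycle 3: issue ADD r1<-Add2 // r0:8,r1:Add2,r2:5,r3:4,r4:Mul1
cycle 4: CDB Add1=-3; issue MUL r4<-Mul2 // r0:8,r1:Add2,r2:5,r3:4,r4:Mul2
cycle 5: issue ADD r2<-Add1 // r0:8,r1:Add2,r2:Add1,r3:4,r4:Mul2
cycle 6: issue SUB r0<-Add3 // r0:Add3,r1:Add2,r2:Add1,r3:4,r4:Mul2
cycle 7: - // r0:Add3,r1:Add2,r2:Add1,r3:4,r4:Mul2
cycle 8: - // r0:Add3,r1:Add2,r2:Add1,r3:4,r4:Mul2
cycle 9: CDB Mul1=-15 // r0:Add3,r1:Add2,r2:Add1,r3:4,r4:Mul2
cycle 10: CDB Mul2=40 // r0:Add3,r1:Add2,r2:Add1,r3:4,r4:40
cycle 11: - // r0:Add3,r1:Add2,r2:Add1,r3:4,r4:40
cycle 12: CDB Add2=-11 // r0:Add3,r1:-11,r2:Add1,r3:4,r4:40
cycle 13: - // r0:Add3,r1:-11,r2:Add1,r3:4,r4:40
cycle 14: - // r0:Add3,r1:-11,r2:Add1,r3:4,r4:40
cycle 15: CDB Add1=-7 // r0:Add3,r1:-11,r2:-7,r3:4,r4:40

STATUS = TAG Add3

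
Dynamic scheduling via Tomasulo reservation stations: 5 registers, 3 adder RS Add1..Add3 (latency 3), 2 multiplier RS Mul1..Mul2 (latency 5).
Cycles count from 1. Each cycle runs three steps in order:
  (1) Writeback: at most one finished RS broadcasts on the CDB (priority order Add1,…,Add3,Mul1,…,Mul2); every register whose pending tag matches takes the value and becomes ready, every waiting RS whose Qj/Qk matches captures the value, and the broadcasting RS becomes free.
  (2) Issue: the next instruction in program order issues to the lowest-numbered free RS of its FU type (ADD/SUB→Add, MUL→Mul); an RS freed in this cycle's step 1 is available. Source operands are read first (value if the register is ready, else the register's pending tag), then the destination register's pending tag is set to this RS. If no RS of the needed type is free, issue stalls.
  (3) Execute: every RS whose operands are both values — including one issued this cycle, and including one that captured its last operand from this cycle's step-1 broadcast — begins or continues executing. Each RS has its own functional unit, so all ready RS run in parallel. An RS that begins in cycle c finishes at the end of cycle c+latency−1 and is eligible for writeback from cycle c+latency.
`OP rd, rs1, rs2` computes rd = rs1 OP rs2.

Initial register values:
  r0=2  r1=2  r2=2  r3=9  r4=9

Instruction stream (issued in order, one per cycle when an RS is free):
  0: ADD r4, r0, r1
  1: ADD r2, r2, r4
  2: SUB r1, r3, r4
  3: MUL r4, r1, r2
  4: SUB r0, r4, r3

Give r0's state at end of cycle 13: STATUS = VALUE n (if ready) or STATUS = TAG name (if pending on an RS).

STATUS = TAG Add1

cycle 1: issue ADD r4<-Add1 // r0:2,r1:2,r2:2,r3:9,r4:Add1
cycle 2: issue ADD r2<-Add2 // r0:2,r1:2,r2:Add2,r3:9,r4:Add1
cycle 3: issue SUB r1<-Add3 // r0:2,r1:Add3,r2:Add2,r3:9,r4:Add1
cycle 4: CDB Add1=4; issue MUL r4<-Mul1 // r0:2,r1:Add3,r2:Add2,r3:9,r4:Mul1
cycle 5: issue SUB r0<-Add1 // r0:Add1,r1:Add3,r2:Add2,r3:9,r4:Mul1
cycle 6: - // r0:Add1,r1:Add3,r2:Add2,r3:9,r4:Mul1
cycle 7: CDB Add2=6 // r0:Add1,r1:Add3,r2:6,r3:9,r4:Mul1
cycle 8: CDB Add3=5 // r0:Add1,r1:5,r2:6,r3:9,r4:Mul1
cycle 9: - // r0:Add1,r1:5,r2:6,r3:9,r4:Mul1
cycle 10: - // r0:Add1,r1:5,r2:6,r3:9,r4:Mul1
cycle 11: - // r0:Add1,r1:5,r2:6,r3:9,r4:Mul1
cycle 12: - // r0:Add1,r1:5,r2:6,r3:9,r4:Mul1
cycle 13: CDB Mul1=30 // r0:Add1,r1:5,r2:6,r3:9,r4:30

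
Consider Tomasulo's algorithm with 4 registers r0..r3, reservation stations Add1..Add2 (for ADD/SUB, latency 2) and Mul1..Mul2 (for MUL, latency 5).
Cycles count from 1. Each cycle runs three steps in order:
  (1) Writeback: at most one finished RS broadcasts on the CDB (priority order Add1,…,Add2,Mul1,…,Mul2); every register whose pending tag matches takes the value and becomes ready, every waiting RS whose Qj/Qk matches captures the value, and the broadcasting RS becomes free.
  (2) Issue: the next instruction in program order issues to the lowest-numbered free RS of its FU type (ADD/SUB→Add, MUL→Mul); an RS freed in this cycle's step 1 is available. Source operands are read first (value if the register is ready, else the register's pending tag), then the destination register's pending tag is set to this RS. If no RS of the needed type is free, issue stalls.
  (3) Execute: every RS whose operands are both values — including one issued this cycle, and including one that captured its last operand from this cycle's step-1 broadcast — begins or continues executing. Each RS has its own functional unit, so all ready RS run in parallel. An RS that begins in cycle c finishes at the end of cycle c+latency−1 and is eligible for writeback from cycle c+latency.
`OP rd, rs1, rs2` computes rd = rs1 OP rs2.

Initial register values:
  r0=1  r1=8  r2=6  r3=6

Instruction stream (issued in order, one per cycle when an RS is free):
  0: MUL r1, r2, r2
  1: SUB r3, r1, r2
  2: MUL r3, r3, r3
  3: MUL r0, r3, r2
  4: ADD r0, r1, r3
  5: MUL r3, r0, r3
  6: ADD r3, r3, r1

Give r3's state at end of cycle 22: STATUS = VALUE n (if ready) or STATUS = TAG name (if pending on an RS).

STATUS = VALUE 842436

c1: issue MUL r1<-Mul1 | r0:1,r1:Mul1,r2:6,r3:6
c2: issue SUB r3<-Add1 | r0:1,r1:Mul1,r2:6,r3:Add1
c3: issue MUL r3<-Mul2 | r0:1,r1:Mul1,r2:6,r3:Mul2
c4: stall | r0:1,r1:Mul1,r2:6,r3:Mul2
c5: stall | r0:1,r1:Mul1,r2:6,r3:Mul2
c6: CDB Mul1=36; issue MUL r0<-Mul1 | r0:Mul1,r1:36,r2:6,r3:Mul2
c7: issue ADD r0<-Add2 | r0:Add2,r1:36,r2:6,r3:Mul2
c8: CDB Add1=30; stall | r0:Add2,r1:36,r2:6,r3:Mul2
c9: stall | r0:Add2,r1:36,r2:6,r3:Mul2
c10: stall | r0:Add2,r1:36,r2:6,r3:Mul2
c11: stall | r0:Add2,r1:36,r2:6,r3:Mul2
c12: stall | r0:Add2,r1:36,r2:6,r3:Mul2
c13: CDB Mul2=900; issue MUL r3<-Mul2 | r0:Add2,r1:36,r2:6,r3:Mul2
c14: issue ADD r3<-Add1 | r0:Add2,r1:36,r2:6,r3:Add1
c15: CDB Add2=936 | r0:936,r1:36,r2:6,r3:Add1
c16: - | r0:936,r1:36,r2:6,r3:Add1
c17: - | r0:936,r1:36,r2:6,r3:Add1
c18: CDB Mul1=5400 | r0:936,r1:36,r2:6,r3:Add1
c19: - | r0:936,r1:36,r2:6,r3:Add1
c20: CDB Mul2=842400 | r0:936,r1:36,r2:6,r3:Add1
c21: - | r0:936,r1:36,r2:6,r3:Add1
c22: CDB Add1=842436 | r0:936,r1:36,r2:6,r3:842436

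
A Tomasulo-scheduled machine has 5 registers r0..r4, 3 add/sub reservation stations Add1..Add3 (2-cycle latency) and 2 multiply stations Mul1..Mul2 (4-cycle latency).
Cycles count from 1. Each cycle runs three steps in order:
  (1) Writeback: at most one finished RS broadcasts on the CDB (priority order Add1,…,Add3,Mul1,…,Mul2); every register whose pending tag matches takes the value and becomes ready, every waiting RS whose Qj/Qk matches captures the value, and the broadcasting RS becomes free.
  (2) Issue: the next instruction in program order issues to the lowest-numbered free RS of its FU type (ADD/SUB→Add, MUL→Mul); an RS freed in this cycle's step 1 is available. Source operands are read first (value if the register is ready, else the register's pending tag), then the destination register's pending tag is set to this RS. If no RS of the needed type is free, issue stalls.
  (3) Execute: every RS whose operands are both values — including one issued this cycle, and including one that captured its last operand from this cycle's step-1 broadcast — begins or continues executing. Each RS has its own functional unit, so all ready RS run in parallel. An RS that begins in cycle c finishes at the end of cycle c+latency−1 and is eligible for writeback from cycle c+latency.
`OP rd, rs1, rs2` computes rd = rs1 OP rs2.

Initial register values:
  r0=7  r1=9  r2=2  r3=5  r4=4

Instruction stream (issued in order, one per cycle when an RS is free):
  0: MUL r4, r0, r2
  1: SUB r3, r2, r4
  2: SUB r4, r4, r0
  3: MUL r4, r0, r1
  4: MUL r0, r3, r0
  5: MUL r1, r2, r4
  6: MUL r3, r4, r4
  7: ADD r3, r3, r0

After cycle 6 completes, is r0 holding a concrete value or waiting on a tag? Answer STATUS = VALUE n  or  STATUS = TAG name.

STATUS = TAG Mul1

cycle 1: issue MUL r4<-Mul1 // r0:7,r1:9,r2:2,r3:5,r4:Mul1
cycle 2: issue SUB r3<-Add1 // r0:7,r1:9,r2:2,r3:Add1,r4:Mul1
cycle 3: issue SUB r4<-Add2 // r0:7,r1:9,r2:2,r3:Add1,r4:Add2
cycle 4: issue MUL r4<-Mul2 // r0:7,r1:9,r2:2,r3:Add1,r4:Mul2
cycle 5: CDB Mul1=14; issue MUL r0<-Mul1 // r0:Mul1,r1:9,r2:2,r3:Add1,r4:Mul2
cycle 6: stall // r0:Mul1,r1:9,r2:2,r3:Add1,r4:Mul2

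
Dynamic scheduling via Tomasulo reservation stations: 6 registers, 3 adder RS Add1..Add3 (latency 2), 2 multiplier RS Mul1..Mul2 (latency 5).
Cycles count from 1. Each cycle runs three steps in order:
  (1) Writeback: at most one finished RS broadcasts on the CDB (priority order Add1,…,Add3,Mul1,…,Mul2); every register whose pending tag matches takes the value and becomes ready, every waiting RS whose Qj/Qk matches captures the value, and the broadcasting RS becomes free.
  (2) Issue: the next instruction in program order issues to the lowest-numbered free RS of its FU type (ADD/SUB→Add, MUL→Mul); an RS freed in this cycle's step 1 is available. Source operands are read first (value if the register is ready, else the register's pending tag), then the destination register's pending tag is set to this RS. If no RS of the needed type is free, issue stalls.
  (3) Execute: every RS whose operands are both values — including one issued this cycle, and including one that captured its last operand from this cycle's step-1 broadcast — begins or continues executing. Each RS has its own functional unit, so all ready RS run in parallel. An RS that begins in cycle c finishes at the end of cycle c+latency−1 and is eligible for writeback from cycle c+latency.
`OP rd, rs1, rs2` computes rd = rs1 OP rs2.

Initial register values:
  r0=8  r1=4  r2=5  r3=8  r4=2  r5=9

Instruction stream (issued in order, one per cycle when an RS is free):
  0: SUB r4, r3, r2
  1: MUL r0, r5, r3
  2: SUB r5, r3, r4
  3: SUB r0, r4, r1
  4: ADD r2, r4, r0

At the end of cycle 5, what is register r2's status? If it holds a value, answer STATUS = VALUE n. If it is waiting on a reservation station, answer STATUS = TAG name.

cycle 1: issue SUB r4<-Add1 // r0:8,r1:4,r2:5,r3:8,r4:Add1,r5:9
cycle 2: issue MUL r0<-Mul1 // r0:Mul1,r1:4,r2:5,r3:8,r4:Add1,r5:9
cycle 3: CDB Add1=3; issue SUB r5<-Add1 // r0:Mul1,r1:4,r2:5,r3:8,r4:3,r5:Add1
cycle 4: issue SUB r0<-Add2 // r0:Add2,r1:4,r2:5,r3:8,r4:3,r5:Add1
cycle 5: CDB Add1=5; issue ADD r2<-Add1 // r0:Add2,r1:4,r2:Add1,r3:8,r4:3,r5:5

STATUS = TAG Add1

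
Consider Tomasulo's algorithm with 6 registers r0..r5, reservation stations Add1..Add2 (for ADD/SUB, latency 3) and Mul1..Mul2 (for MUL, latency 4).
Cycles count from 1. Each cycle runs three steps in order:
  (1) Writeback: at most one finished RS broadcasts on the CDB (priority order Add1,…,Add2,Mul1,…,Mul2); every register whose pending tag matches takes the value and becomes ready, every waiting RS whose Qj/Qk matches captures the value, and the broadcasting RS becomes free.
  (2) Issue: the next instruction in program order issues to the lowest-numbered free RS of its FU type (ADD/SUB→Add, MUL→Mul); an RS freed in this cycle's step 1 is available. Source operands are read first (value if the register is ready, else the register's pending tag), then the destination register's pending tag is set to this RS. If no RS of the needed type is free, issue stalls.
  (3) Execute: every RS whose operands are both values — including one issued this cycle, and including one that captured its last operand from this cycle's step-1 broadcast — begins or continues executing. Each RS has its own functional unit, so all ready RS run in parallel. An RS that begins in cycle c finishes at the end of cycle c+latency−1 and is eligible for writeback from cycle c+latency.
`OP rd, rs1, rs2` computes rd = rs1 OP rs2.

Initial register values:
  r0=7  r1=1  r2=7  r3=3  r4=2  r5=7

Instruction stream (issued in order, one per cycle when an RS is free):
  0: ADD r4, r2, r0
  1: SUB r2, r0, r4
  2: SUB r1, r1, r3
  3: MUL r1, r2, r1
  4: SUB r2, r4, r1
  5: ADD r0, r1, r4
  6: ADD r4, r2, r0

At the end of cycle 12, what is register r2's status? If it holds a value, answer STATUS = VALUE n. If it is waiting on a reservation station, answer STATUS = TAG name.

  c1: issue ADD r4<-Add1  regs: r0:7,r1:1,r2:7,r3:3,r4:Add1,r5:7
  c2: issue SUB r2<-Add2  regs: r0:7,r1:1,r2:Add2,r3:3,r4:Add1,r5:7
  c3: stall  regs: r0:7,r1:1,r2:Add2,r3:3,r4:Add1,r5:7
  c4: CDB Add1=14; issue SUB r1<-Add1  regs: r0:7,r1:Add1,r2:Add2,r3:3,r4:14,r5:7
  c5: issue MUL r1<-Mul1  regs: r0:7,r1:Mul1,r2:Add2,r3:3,r4:14,r5:7
  c6: stall  regs: r0:7,r1:Mul1,r2:Add2,r3:3,r4:14,r5:7
  c7: CDB Add1=-2; issue SUB r2<-Add1  regs: r0:7,r1:Mul1,r2:Add1,r3:3,r4:14,r5:7
  c8: CDB Add2=-7; issue ADD r0<-Add2  regs: r0:Add2,r1:Mul1,r2:Add1,r3:3,r4:14,r5:7
  c9: stall  regs: r0:Add2,r1:Mul1,r2:Add1,r3:3,r4:14,r5:7
  c10: stall  regs: r0:Add2,r1:Mul1,r2:Add1,r3:3,r4:14,r5:7
  c11: stall  regs: r0:Add2,r1:Mul1,r2:Add1,r3:3,r4:14,r5:7
  c12: CDB Mul1=14; stall  regs: r0:Add2,r1:14,r2:Add1,r3:3,r4:14,r5:7

STATUS = TAG Add1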